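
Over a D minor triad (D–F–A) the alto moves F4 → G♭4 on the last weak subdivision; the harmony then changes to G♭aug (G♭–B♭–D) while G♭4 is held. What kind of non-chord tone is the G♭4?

The harmony at that moment is D minor triad (D, F, A); G♭4 is not a chord tone.
It is approached by step up from F4 and then sustained as the same pitch into the next harmony.
Arriving early and becoming a chord tone when the harmony changes — an anticipation.

G♭4 is an anticipation.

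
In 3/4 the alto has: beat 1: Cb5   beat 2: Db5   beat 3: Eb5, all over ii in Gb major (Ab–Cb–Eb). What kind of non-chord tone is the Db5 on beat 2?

Passing tone.

The harmony at that moment is Ab minor triad (Ab, Cb, Eb); Db5 is not a chord tone.
It is approached by step up from Cb5 and left by step up to Eb5.
Step in, step out in the same direction — a passing tone.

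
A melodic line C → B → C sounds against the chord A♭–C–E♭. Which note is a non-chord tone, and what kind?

B is a neighbor tone.

The harmony at that moment is A♭ major triad (A♭, C, E♭); B is not a chord tone.
It is approached by step down from C and left by step up to C.
Step away and step back to the same note — a neighbor tone (lower neighbor).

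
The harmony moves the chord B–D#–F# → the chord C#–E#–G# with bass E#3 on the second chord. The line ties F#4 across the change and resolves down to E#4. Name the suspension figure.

At the second chord the bass is E#3. The suspended F#4 lies a ninth above the bass; after resolving down by step to E#4, the interval above the bass becomes an octave.
Suspension figures are named by those two intervals: 9–8.

9–8 suspension.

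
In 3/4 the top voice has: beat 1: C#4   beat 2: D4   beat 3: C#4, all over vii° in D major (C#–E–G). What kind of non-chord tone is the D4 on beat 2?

The harmony at that moment is C# diminished triad (C#, E, G); D4 is not a chord tone.
It is approached by step up from C#4 and left by step down to C#4.
Step away and step back to the same note — a neighbor tone (upper neighbor).

Upper neighbor tone.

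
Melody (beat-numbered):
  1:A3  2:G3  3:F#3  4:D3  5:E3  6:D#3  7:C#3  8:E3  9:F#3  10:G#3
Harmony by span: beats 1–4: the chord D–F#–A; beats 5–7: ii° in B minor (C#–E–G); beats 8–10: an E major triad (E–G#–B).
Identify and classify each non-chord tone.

G3 (beat 2) — passing tone; D#3 (beat 6) — passing tone; F#3 (beat 9) — passing tone.

The harmony at that moment is D major triad (D, F#, A); G3 is not a chord tone.
It is approached by step down from A3 and left by step down to F#3.
Step in, step out in the same direction — a passing tone.
The harmony at that moment is C# diminished triad (C#, E, G); D#3 is not a chord tone.
It is approached by step down from E3 and left by step down to C#3.
Step in, step out in the same direction — a passing tone.
The harmony at that moment is E major triad (E, G#, B); F#3 is not a chord tone.
It is approached by step up from E3 and left by step up to G#3.
Step in, step out in the same direction — a passing tone.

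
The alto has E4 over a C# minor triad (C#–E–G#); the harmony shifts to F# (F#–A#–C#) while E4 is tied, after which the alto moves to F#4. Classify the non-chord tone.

The harmony at that moment is F# major triad (F#, A#, C#); E4 is not a chord tone.
It is held over (the same pitch as the preceding E4) and left by step up to F#4.
Held over from the previous chord and resolving up by step — a retardation.

E4 is a retardation.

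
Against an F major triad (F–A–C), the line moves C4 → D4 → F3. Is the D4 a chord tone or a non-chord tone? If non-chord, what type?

Non-chord tone — an escape tone.

The harmony at that moment is F major triad (F, A, C); D4 is not a chord tone.
It is approached by step up from C4 and left by leap down to F3.
Step in, leap out — an escape tone.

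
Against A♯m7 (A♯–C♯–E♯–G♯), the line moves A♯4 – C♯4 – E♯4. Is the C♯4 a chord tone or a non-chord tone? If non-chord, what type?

A# minor seventh chord contains A♯, C♯, E♯, G♯; C♯ is the third, so it is a chord tone.

Chord tone (the third of A# minor seventh chord).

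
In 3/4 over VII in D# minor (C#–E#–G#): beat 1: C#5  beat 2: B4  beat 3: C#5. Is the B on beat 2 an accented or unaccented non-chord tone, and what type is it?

Unaccented neighbor tone.

The harmony at that moment is C# major triad (C#, E#, G#); B4 is not a chord tone.
It is approached by step down from C#5 and left by step up to C#5.
Step away and step back to the same note — a neighbor tone (lower neighbor).
It falls on a weak beat, so it is unaccented.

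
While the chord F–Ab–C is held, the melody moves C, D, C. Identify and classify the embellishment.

The harmony at that moment is F minor triad (F, Ab, C); D is not a chord tone.
It is approached by step up from C and left by step down to C.
Step away and step back to the same note — a neighbor tone (upper neighbor).

D is a neighbor tone.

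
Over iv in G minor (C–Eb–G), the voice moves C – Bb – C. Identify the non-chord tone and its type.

Bb is a neighbor tone.

The harmony at that moment is C minor triad (C, Eb, G); Bb is not a chord tone.
It is approached by step down from C and left by step up to C.
Step away and step back to the same note — a neighbor tone (lower neighbor).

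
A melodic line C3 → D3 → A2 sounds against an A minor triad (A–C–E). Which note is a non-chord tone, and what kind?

D3 is an escape tone.

The harmony at that moment is A minor triad (A, C, E); D3 is not a chord tone.
It is approached by step up from C3 and left by leap down to A2.
Step in, leap out — an escape tone.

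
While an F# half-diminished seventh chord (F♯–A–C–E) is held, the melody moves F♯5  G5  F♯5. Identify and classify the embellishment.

G5 is a neighbor tone.

The harmony at that moment is F♯ half-diminished seventh chord (F♯, A, C, E); G5 is not a chord tone.
It is approached by step up from F♯5 and left by step down to F♯5.
Step away and step back to the same note — a neighbor tone (upper neighbor).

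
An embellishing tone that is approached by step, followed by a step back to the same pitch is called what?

Neighbor tone.

Approach: by step. Departure: by step in the opposite direction, back to the starting pitch.
Stepwise on both sides but reversing to return to the same chord tone — a neighbor tone. (Had it continued onward in the same direction it would be a passing tone instead.)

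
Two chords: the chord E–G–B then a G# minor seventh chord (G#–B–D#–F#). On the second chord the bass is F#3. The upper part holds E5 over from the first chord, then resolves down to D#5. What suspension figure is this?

7–6 suspension.

At the second chord the bass is F#3. The suspended E5 lies a seventh above the bass; after resolving down by step to D#5, the interval above the bass becomes a sixth.
Suspension figures are named by those two intervals: 7–6.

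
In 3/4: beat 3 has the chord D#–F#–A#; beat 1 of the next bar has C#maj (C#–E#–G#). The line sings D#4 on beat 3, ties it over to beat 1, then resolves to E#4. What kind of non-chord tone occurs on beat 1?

The harmony at that moment is C# major triad (C#, E#, G#); D#4 is not a chord tone.
It is held over (the same pitch as the preceding D#4) and left by step up to E#4.
Held over from the previous chord and resolving up by step — a retardation.

Retardation.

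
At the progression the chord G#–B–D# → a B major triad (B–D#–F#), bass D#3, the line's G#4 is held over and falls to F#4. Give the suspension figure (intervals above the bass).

4–3 suspension.

At the second chord the bass is D#3. The suspended G#4 lies a fourth above the bass; after resolving down by step to F#4, the interval above the bass becomes a third.
Suspension figures are named by those two intervals: 4–3.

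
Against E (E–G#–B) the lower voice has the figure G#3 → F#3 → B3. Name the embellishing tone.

F#3 is an escape tone.

The harmony at that moment is E major triad (E, G#, B); F#3 is not a chord tone.
It is approached by step down from G#3 and left by leap up to B3.
Step in, leap out — an escape tone.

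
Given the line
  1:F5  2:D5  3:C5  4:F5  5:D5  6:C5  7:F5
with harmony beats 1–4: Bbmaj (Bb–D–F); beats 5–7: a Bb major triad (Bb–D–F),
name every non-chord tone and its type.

The harmony at that moment is Bb major triad (Bb, D, F); C5 is not a chord tone.
It is approached by step down from D5 and left by leap up to F5.
Step in, leap out — an escape tone.
The harmony at that moment is Bb major triad (Bb, D, F); C5 is not a chord tone.
It is approached by step down from D5 and left by leap up to F5.
Step in, leap out — an escape tone.

C5 (beat 3) — escape tone; C5 (beat 6) — escape tone.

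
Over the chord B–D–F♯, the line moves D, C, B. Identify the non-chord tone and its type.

The harmony at that moment is B minor triad (B, D, F♯); C is not a chord tone.
It is approached by step down from D and left by step down to B.
Step in, step out in the same direction — a passing tone.

C is a passing tone.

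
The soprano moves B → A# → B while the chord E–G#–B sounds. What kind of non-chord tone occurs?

A# is a neighbor tone.

The harmony at that moment is E major triad (E, G#, B); A# is not a chord tone.
It is approached by step down from B and left by step up to B.
Step away and step back to the same note — a neighbor tone (lower neighbor).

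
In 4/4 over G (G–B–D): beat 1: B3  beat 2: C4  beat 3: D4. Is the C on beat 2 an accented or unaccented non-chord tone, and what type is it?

Unaccented passing tone.

The harmony at that moment is G major triad (G, B, D); C4 is not a chord tone.
It is approached by step up from B3 and left by step up to D4.
Step in, step out in the same direction — a passing tone.
It falls on a weak beat, so it is unaccented.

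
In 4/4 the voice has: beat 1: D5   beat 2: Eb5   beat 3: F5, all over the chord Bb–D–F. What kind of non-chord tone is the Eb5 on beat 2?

The harmony at that moment is Bb major triad (Bb, D, F); Eb5 is not a chord tone.
It is approached by step up from D5 and left by step up to F5.
Step in, step out in the same direction — a passing tone.

Passing tone.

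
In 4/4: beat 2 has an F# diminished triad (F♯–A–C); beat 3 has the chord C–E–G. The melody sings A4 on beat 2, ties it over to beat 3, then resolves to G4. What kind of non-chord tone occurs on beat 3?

The harmony at that moment is C major triad (C, E, G); A4 is not a chord tone.
It is held over (the same pitch as the preceding A4) and left by step down to G4.
Held over from the previous chord and resolving down by step — a suspension.

Suspension.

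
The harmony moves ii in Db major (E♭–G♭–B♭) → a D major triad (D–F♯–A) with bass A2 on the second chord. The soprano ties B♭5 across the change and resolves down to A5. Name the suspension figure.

At the second chord the bass is A2. The suspended B♭5 lies a ninth above the bass; after resolving down by step to A5, the interval above the bass becomes an octave.
Suspension figures are named by those two intervals: 9–8.

9–8 suspension.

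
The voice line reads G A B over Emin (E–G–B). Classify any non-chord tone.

The harmony at that moment is E minor triad (E, G, B); A is not a chord tone.
It is approached by step up from G and left by step up to B.
Step in, step out in the same direction — a passing tone.

A is a passing tone.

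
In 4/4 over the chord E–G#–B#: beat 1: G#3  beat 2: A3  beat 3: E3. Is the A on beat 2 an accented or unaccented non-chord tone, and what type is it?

Unaccented escape tone.

The harmony at that moment is E augmented triad (E, G#, B#); A3 is not a chord tone.
It is approached by step up from G#3 and left by leap down to E3.
Step in, leap out — an escape tone.
It falls on a weak beat, so it is unaccented.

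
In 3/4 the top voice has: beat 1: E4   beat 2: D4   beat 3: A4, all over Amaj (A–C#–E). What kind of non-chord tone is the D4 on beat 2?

The harmony at that moment is A major triad (A, C#, E); D4 is not a chord tone.
It is approached by step down from E4 and left by leap up to A4.
Step in, leap out, on a weak beat — an escape tone.

Escape tone.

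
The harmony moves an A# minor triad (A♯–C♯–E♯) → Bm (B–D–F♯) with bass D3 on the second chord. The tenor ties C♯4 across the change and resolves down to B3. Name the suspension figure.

7–6 suspension.

At the second chord the bass is D3. The suspended C♯4 lies a seventh above the bass; after resolving down by step to B3, the interval above the bass becomes a sixth.
Suspension figures are named by those two intervals: 7–6.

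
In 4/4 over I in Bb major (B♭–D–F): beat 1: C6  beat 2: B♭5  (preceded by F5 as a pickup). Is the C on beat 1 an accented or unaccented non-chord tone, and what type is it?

Accented appoggiatura.

The harmony at that moment is B♭ major triad (B♭, D, F); C6 is not a chord tone.
It is approached by leap up from F5 and left by step down to B♭5.
Leap in, step out — an appoggiatura.
It falls on the downbeat, so it is accented.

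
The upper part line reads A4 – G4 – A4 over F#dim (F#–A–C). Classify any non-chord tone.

G4 is a neighbor tone.

The harmony at that moment is F# diminished triad (F#, A, C); G4 is not a chord tone.
It is approached by step down from A4 and left by step up to A4.
Step away and step back to the same note — a neighbor tone (lower neighbor).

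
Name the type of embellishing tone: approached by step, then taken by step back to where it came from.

Neighbor tone.

Approach: by step. Departure: by step in the opposite direction, back to the starting pitch.
Stepwise on both sides but reversing to return to the same chord tone — a neighbor tone. (Had it continued onward in the same direction it would be a passing tone instead.)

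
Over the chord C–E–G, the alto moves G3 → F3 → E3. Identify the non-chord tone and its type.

F3 is a passing tone.

The harmony at that moment is C major triad (C, E, G); F3 is not a chord tone.
It is approached by step down from G3 and left by step down to E3.
Step in, step out in the same direction — a passing tone.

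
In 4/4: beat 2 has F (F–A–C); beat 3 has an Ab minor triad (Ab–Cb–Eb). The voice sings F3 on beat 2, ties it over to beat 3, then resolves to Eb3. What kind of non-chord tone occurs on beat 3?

Suspension.

The harmony at that moment is Ab minor triad (Ab, Cb, Eb); F3 is not a chord tone.
It is held over (the same pitch as the preceding F3) and left by step down to Eb3.
Held over from the previous chord and resolving down by step — a suspension.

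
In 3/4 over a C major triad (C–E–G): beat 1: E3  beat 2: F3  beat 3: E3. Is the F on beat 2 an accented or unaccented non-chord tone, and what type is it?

Unaccented neighbor tone.

The harmony at that moment is C major triad (C, E, G); F3 is not a chord tone.
It is approached by step up from E3 and left by step down to E3.
Step away and step back to the same note — a neighbor tone (upper neighbor).
It falls on a weak beat, so it is unaccented.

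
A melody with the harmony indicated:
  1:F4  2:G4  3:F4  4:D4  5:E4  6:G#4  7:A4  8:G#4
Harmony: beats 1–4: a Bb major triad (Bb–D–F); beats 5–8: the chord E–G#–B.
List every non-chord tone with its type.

The harmony at that moment is Bb major triad (Bb, D, F); G4 is not a chord tone.
It is approached by step up from F4 and left by step down to F4.
Step away and step back to the same note — a neighbor tone (upper neighbor).
The harmony at that moment is E major triad (E, G#, B); A4 is not a chord tone.
It is approached by step up from G#4 and left by step down to G#4.
Step away and step back to the same note — a neighbor tone (upper neighbor).

G4 (beat 2) — neighbor tone; A4 (beat 7) — neighbor tone.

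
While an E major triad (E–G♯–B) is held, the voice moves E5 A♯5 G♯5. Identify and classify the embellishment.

The harmony at that moment is E major triad (E, G♯, B); A♯5 is not a chord tone.
It is approached by leap up from E5 and left by step down to G♯5.
Leap in, step out — an appoggiatura.

A♯5 is an appoggiatura.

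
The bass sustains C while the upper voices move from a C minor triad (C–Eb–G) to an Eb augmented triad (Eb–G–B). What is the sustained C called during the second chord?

Pedal tone (pedal point).

The harmony at that moment is Eb augmented triad (Eb, G, B); C is not a chord tone.
It is held over (the same pitch as the preceding C) and then sustained as the same pitch into the next harmony.
Sustained through a change of harmony — a pedal tone.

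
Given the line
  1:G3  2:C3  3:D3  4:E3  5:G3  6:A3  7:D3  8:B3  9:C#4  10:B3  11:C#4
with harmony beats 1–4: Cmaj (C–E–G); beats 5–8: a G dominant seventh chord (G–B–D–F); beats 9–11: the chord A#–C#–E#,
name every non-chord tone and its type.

The harmony at that moment is C major triad (C, E, G); D3 is not a chord tone.
It is approached by step up from C3 and left by step up to E3.
Step in, step out in the same direction — a passing tone.
The harmony at that moment is G dominant seventh chord (G, B, D, F); A3 is not a chord tone.
It is approached by step up from G3 and left by leap down to D3.
Step in, leap out — an escape tone.
The harmony at that moment is A# minor triad (A#, C#, E#); B3 is not a chord tone.
It is approached by step down from C#4 and left by step up to C#4.
Step away and step back to the same note — a neighbor tone (lower neighbor).

D3 (beat 3) — passing tone; A3 (beat 6) — escape tone; B3 (beat 10) — neighbor tone.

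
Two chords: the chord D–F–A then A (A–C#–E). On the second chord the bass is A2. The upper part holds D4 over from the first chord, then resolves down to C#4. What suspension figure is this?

4–3 suspension.

At the second chord the bass is A2. The suspended D4 lies a fourth above the bass; after resolving down by step to C#4, the interval above the bass becomes a third.
Suspension figures are named by those two intervals: 4–3.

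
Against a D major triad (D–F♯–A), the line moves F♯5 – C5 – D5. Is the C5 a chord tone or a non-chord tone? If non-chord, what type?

Non-chord tone — an appoggiatura.

The harmony at that moment is D major triad (D, F♯, A); C5 is not a chord tone.
It is approached by leap down from F♯5 and left by step up to D5.
Leap in, step out — an appoggiatura.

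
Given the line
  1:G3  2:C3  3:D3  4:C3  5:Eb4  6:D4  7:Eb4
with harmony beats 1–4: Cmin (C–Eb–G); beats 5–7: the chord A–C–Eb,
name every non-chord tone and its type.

D3 (beat 3) — neighbor tone; D4 (beat 6) — neighbor tone.

The harmony at that moment is C minor triad (C, Eb, G); D3 is not a chord tone.
It is approached by step up from C3 and left by step down to C3.
Step away and step back to the same note — a neighbor tone (upper neighbor).
The harmony at that moment is A diminished triad (A, C, Eb); D4 is not a chord tone.
It is approached by step down from Eb4 and left by step up to Eb4.
Step away and step back to the same note — a neighbor tone (lower neighbor).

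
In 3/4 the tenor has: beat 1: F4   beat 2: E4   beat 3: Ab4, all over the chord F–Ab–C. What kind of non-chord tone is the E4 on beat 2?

The harmony at that moment is F minor triad (F, Ab, C); E4 is not a chord tone.
It is approached by step down from F4 and left by leap up to Ab4.
Step in, leap out, on a weak beat — an escape tone.

Escape tone.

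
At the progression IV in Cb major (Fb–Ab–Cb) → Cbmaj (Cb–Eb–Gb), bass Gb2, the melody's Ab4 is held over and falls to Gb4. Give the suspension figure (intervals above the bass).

9–8 suspension.

At the second chord the bass is Gb2. The suspended Ab4 lies a ninth above the bass; after resolving down by step to Gb4, the interval above the bass becomes an octave.
Suspension figures are named by those two intervals: 9–8.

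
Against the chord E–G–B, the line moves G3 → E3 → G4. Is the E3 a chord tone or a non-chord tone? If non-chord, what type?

E minor triad contains E, G, B; E is the root, so it is a chord tone.

Chord tone (the root of E minor triad).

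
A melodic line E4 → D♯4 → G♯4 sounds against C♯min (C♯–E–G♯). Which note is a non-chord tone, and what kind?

The harmony at that moment is C♯ minor triad (C♯, E, G♯); D♯4 is not a chord tone.
It is approached by step down from E4 and left by leap up to G♯4.
Step in, leap out — an escape tone.

D♯4 is an escape tone.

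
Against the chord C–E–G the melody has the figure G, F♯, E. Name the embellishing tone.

The harmony at that moment is C major triad (C, E, G); F♯ is not a chord tone.
It is approached by step down from G and left by step down to E.
Step in, step out in the same direction — a passing tone.

F♯ is a passing tone.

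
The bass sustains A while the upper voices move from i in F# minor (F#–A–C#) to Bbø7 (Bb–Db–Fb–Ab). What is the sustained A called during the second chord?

Pedal tone (pedal point).

The harmony at that moment is Bb half-diminished seventh chord (Bb, Db, Fb, Ab); A is not a chord tone.
It is held over (the same pitch as the preceding A) and then sustained as the same pitch into the next harmony.
Sustained through a change of harmony — a pedal tone.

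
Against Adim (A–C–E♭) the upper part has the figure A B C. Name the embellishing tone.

The harmony at that moment is A diminished triad (A, C, E♭); B is not a chord tone.
It is approached by step up from A and left by step up to C.
Step in, step out in the same direction — a passing tone.

B is a passing tone.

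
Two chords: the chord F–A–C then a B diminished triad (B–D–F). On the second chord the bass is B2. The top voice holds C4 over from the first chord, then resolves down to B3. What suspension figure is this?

9–8 suspension.

At the second chord the bass is B2. The suspended C4 lies a ninth above the bass; after resolving down by step to B3, the interval above the bass becomes an octave.
Suspension figures are named by those two intervals: 9–8.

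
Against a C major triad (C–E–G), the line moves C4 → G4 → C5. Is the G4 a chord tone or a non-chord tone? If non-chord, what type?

C major triad contains C, E, G; G is the fifth, so it is a chord tone.

Chord tone (the fifth of C major triad).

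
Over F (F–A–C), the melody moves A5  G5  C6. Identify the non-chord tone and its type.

The harmony at that moment is F major triad (F, A, C); G5 is not a chord tone.
It is approached by step down from A5 and left by leap up to C6.
Step in, leap out — an escape tone.

G5 is an escape tone.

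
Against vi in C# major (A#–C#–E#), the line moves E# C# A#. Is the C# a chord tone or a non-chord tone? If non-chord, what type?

A# minor triad contains A#, C#, E#; C# is the third, so it is a chord tone.

Chord tone (the third of A# minor triad).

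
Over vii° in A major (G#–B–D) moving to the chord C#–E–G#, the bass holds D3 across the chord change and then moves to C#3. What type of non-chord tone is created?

The harmony at that moment is C# minor triad (C#, E, G#); D3 is not a chord tone.
It is held over (the same pitch as the preceding D3) and left by step down to C#3.
Held over from the previous chord and resolving down by step — a suspension.

D3 is a suspension.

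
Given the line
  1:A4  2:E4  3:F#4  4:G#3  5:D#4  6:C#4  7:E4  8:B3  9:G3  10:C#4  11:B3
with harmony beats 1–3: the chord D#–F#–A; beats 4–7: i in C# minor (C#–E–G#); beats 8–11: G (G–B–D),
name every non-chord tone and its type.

The harmony at that moment is D# diminished triad (D#, F#, A); E4 is not a chord tone.
It is approached by leap down from A4 and left by step up to F#4.
Leap in, step out — an appoggiatura.
The harmony at that moment is C# minor triad (C#, E, G#); D#4 is not a chord tone.
It is approached by leap up from G#3 and left by step down to C#4.
Leap in, step out — an appoggiatura.
The harmony at that moment is G major triad (G, B, D); C#4 is not a chord tone.
It is approached by leap up from G3 and left by step down to B3.
Leap in, step out — an appoggiatura.

E4 (beat 2) — appoggiatura; D#4 (beat 5) — appoggiatura; C#4 (beat 10) — appoggiatura.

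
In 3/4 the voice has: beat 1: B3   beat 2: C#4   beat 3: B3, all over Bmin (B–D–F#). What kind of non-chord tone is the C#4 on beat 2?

The harmony at that moment is B minor triad (B, D, F#); C#4 is not a chord tone.
It is approached by step up from B3 and left by step down to B3.
Step away and step back to the same note — a neighbor tone (upper neighbor).

Upper neighbor tone.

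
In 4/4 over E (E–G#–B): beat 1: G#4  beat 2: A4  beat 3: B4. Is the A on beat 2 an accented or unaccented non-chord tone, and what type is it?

The harmony at that moment is E major triad (E, G#, B); A4 is not a chord tone.
It is approached by step up from G#4 and left by step up to B4.
Step in, step out in the same direction — a passing tone.
It falls on a weak beat, so it is unaccented.

Unaccented passing tone.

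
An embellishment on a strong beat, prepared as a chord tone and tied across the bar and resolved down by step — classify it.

Suspension.

Approach: by preparation — the pitch is first a chord tone, then held (tied or repeated) while the harmony changes under it. Departure: down by step. Metric position: strong.
A prepared dissonance that resolves downward by step — a suspension. (The same figure resolving upward would be a retardation.)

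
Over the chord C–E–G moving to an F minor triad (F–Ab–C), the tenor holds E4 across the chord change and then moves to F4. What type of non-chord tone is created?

E4 is a retardation.

The harmony at that moment is F minor triad (F, Ab, C); E4 is not a chord tone.
It is held over (the same pitch as the preceding E4) and left by step up to F4.
Held over from the previous chord and resolving up by step — a retardation.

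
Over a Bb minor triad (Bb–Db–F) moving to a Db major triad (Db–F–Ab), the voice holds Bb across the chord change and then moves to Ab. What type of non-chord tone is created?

The harmony at that moment is Db major triad (Db, F, Ab); Bb is not a chord tone.
It is held over (the same pitch as the preceding Bb) and left by step down to Ab.
Held over from the previous chord and resolving down by step — a suspension.

Bb is a suspension.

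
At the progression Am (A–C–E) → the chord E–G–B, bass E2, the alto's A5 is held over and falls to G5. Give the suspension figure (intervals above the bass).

At the second chord the bass is E2. The suspended A5 lies a fourth above the bass; after resolving down by step to G5, the interval above the bass becomes a third.
Suspension figures are named by those two intervals: 4–3.

4–3 suspension.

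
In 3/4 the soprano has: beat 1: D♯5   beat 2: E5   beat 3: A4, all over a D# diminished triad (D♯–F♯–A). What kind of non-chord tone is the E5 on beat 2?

Escape tone.

The harmony at that moment is D♯ diminished triad (D♯, F♯, A); E5 is not a chord tone.
It is approached by step up from D♯5 and left by leap down to A4.
Step in, leap out, on a weak beat — an escape tone.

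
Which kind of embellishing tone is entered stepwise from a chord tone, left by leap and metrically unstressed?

Approach: by step. Departure: by leap. Metric position: weak.
Step in, leap out, from a weak position — an escape tone (échappée). (It is the mirror image of the appoggiatura, which leaps in and steps out on a strong beat.)

Escape tone.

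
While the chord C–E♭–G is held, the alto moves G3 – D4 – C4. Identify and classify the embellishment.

D4 is an appoggiatura.

The harmony at that moment is C minor triad (C, E♭, G); D4 is not a chord tone.
It is approached by leap up from G3 and left by step down to C4.
Leap in, step out — an appoggiatura.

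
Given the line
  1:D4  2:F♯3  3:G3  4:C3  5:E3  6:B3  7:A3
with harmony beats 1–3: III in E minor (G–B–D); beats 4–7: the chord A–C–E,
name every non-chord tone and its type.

F♯3 (beat 2) — appoggiatura; B3 (beat 6) — appoggiatura.

The harmony at that moment is G major triad (G, B, D); F♯3 is not a chord tone.
It is approached by leap down from D4 and left by step up to G3.
Leap in, step out — an appoggiatura.
The harmony at that moment is A minor triad (A, C, E); B3 is not a chord tone.
It is approached by leap up from E3 and left by step down to A3.
Leap in, step out — an appoggiatura.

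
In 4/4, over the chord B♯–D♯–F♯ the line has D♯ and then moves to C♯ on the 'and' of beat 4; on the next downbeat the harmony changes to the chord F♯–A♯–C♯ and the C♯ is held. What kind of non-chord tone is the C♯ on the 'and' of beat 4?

The harmony at that moment is B♯ diminished triad (B♯, D♯, F♯); C♯ is not a chord tone.
It is approached by step down from D♯ and then sustained as the same pitch into the next harmony.
Arriving early and becoming a chord tone when the harmony changes — an anticipation.

Anticipation.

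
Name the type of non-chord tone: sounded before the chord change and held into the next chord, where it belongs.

Anticipation.

Approach: ahead of the chord change (typically by step), so it is dissonant against the current harmony. Departure: none — the same pitch is restated or held and is a chord tone of the new harmony.
Dissonant first, consonant once the harmony catches up: the note simply arrives early — an anticipation. (The reverse timing, consonant first and dissonant after the change, would be a suspension or retardation.)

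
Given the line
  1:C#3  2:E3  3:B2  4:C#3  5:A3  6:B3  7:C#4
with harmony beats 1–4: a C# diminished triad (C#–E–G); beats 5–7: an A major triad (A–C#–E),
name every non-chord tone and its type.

The harmony at that moment is C# diminished triad (C#, E, G); B2 is not a chord tone.
It is approached by leap down from E3 and left by step up to C#3.
Leap in, step out — an appoggiatura.
The harmony at that moment is A major triad (A, C#, E); B3 is not a chord tone.
It is approached by step up from A3 and left by step up to C#4.
Step in, step out in the same direction — a passing tone.

B2 (beat 3) — appoggiatura; B3 (beat 6) — passing tone.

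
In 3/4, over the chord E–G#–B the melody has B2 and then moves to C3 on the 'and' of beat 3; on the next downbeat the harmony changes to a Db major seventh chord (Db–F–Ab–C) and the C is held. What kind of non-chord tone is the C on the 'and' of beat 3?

The harmony at that moment is E major triad (E, G#, B); C3 is not a chord tone.
It is approached by step up from B2 and then sustained as the same pitch into the next harmony.
Arriving early and becoming a chord tone when the harmony changes — an anticipation.

Anticipation.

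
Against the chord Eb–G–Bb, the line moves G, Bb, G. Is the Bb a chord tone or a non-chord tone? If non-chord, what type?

Chord tone (the fifth of Eb major triad).

Eb major triad contains Eb, G, Bb; Bb is the fifth, so it is a chord tone.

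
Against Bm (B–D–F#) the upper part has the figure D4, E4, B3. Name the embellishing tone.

The harmony at that moment is B minor triad (B, D, F#); E4 is not a chord tone.
It is approached by step up from D4 and left by leap down to B3.
Step in, leap out — an escape tone.

E4 is an escape tone.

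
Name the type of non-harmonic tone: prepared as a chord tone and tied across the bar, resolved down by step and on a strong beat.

Approach: by preparation — the pitch is first a chord tone, then held (tied or repeated) while the harmony changes under it. Departure: down by step. Metric position: strong.
A prepared dissonance that resolves downward by step — a suspension. (The same figure resolving upward would be a retardation.)

Suspension.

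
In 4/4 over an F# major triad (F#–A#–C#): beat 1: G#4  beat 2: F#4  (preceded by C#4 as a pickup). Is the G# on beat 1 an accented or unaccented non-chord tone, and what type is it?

Accented appoggiatura.

The harmony at that moment is F# major triad (F#, A#, C#); G#4 is not a chord tone.
It is approached by leap up from C#4 and left by step down to F#4.
Leap in, step out — an appoggiatura.
It falls on the downbeat, so it is accented.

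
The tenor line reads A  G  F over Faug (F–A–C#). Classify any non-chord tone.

G is a passing tone.

The harmony at that moment is F augmented triad (F, A, C#); G is not a chord tone.
It is approached by step down from A and left by step down to F.
Step in, step out in the same direction — a passing tone.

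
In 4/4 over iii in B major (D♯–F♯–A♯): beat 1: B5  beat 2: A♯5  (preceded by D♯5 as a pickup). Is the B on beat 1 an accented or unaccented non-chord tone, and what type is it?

The harmony at that moment is D♯ minor triad (D♯, F♯, A♯); B5 is not a chord tone.
It is approached by leap up from D♯5 and left by step down to A♯5.
Leap in, step out — an appoggiatura.
It falls on the downbeat, so it is accented.

Accented appoggiatura.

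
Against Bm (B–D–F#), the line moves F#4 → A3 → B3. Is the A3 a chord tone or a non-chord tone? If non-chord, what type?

The harmony at that moment is B minor triad (B, D, F#); A3 is not a chord tone.
It is approached by leap down from F#4 and left by step up to B3.
Leap in, step out — an appoggiatura.

Non-chord tone — an appoggiatura.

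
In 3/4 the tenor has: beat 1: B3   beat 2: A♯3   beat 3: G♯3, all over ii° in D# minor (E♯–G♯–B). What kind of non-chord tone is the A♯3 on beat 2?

Passing tone.

The harmony at that moment is E♯ diminished triad (E♯, G♯, B); A♯3 is not a chord tone.
It is approached by step down from B3 and left by step down to G♯3.
Step in, step out in the same direction — a passing tone.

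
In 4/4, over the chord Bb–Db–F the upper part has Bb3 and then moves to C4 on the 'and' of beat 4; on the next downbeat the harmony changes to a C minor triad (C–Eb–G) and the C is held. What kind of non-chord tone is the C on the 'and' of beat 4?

The harmony at that moment is Bb minor triad (Bb, Db, F); C4 is not a chord tone.
It is approached by step up from Bb3 and then sustained as the same pitch into the next harmony.
Arriving early and becoming a chord tone when the harmony changes — an anticipation.

Anticipation.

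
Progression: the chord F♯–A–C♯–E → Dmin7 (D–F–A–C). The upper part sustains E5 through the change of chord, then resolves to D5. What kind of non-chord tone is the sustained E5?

E5 is a suspension.

The harmony at that moment is D minor seventh chord (D, F, A, C); E5 is not a chord tone.
It is held over (the same pitch as the preceding E5) and left by step down to D5.
Held over from the previous chord and resolving down by step — a suspension.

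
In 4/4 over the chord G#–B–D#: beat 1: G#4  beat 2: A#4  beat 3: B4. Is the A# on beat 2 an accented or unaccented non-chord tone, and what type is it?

Unaccented passing tone.

The harmony at that moment is G# minor triad (G#, B, D#); A#4 is not a chord tone.
It is approached by step up from G#4 and left by step up to B4.
Step in, step out in the same direction — a passing tone.
It falls on a weak beat, so it is unaccented.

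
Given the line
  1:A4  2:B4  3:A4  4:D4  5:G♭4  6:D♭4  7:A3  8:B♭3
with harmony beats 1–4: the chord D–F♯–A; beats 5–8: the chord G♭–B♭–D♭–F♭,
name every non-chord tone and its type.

The harmony at that moment is D major triad (D, F♯, A); B4 is not a chord tone.
It is approached by step up from A4 and left by step down to A4.
Step away and step back to the same note — a neighbor tone (upper neighbor).
The harmony at that moment is G♭ dominant seventh chord (G♭, B♭, D♭, F♭); A3 is not a chord tone.
It is approached by leap down from D♭4 and left by step up to B♭3.
Leap in, step out — an appoggiatura.

B4 (beat 2) — neighbor tone; A3 (beat 7) — appoggiatura.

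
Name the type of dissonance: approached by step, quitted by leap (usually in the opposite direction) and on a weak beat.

Escape tone.

Approach: by step. Departure: by leap. Metric position: weak.
Step in, leap out, from a weak position — an escape tone (échappée). (It is the mirror image of the appoggiatura, which leaps in and steps out on a strong beat.)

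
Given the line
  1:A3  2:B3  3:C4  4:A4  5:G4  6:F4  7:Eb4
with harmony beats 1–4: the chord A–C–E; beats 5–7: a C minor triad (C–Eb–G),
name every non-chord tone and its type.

B3 (beat 2) — passing tone; F4 (beat 6) — passing tone.

The harmony at that moment is A minor triad (A, C, E); B3 is not a chord tone.
It is approached by step up from A3 and left by step up to C4.
Step in, step out in the same direction — a passing tone.
The harmony at that moment is C minor triad (C, Eb, G); F4 is not a chord tone.
It is approached by step down from G4 and left by step down to Eb4.
Step in, step out in the same direction — a passing tone.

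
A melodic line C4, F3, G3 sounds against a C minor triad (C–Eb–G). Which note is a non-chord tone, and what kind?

The harmony at that moment is C minor triad (C, Eb, G); F3 is not a chord tone.
It is approached by leap down from C4 and left by step up to G3.
Leap in, step out — an appoggiatura.

F3 is an appoggiatura.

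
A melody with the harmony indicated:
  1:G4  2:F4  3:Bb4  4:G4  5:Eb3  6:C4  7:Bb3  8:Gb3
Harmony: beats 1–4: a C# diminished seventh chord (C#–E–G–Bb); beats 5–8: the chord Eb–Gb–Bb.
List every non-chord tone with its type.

F4 (beat 2) — escape tone; C4 (beat 6) — appoggiatura.

The harmony at that moment is C# diminished seventh chord (C#, E, G, Bb); F4 is not a chord tone.
It is approached by step down from G4 and left by leap up to Bb4.
Step in, leap out — an escape tone.
The harmony at that moment is Eb minor triad (Eb, Gb, Bb); C4 is not a chord tone.
It is approached by leap up from Eb3 and left by step down to Bb3.
Leap in, step out — an appoggiatura.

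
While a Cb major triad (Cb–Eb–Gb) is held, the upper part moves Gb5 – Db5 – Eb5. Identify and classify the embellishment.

The harmony at that moment is Cb major triad (Cb, Eb, Gb); Db5 is not a chord tone.
It is approached by leap down from Gb5 and left by step up to Eb5.
Leap in, step out — an appoggiatura.

Db5 is an appoggiatura.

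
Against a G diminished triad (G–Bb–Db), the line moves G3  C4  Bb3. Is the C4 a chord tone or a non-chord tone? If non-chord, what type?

The harmony at that moment is G diminished triad (G, Bb, Db); C4 is not a chord tone.
It is approached by leap up from G3 and left by step down to Bb3.
Leap in, step out — an appoggiatura.

Non-chord tone — an appoggiatura.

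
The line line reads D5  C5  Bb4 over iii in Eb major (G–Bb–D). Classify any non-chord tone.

The harmony at that moment is G minor triad (G, Bb, D); C5 is not a chord tone.
It is approached by step down from D5 and left by step down to Bb4.
Step in, step out in the same direction — a passing tone.

C5 is a passing tone.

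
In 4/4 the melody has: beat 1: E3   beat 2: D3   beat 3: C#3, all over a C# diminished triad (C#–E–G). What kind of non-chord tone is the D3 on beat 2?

Passing tone.

The harmony at that moment is C# diminished triad (C#, E, G); D3 is not a chord tone.
It is approached by step down from E3 and left by step down to C#3.
Step in, step out in the same direction — a passing tone.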